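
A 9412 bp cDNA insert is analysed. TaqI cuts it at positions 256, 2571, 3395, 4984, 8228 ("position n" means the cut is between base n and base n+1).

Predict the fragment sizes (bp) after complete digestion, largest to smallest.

Linear molecule, 5 cuts → 6 fragments:
  256 − 0 = 256 bp
  2571 − 256 = 2315 bp
  3395 − 2571 = 824 bp
  4984 − 3395 = 1589 bp
  8228 − 4984 = 3244 bp
  9412 − 8228 = 1184 bp
Sorted largest to smallest: 3244, 2315, 1589, 1184, 824, 256 bp.

3244, 2315, 1589, 1184, 824, 256 bp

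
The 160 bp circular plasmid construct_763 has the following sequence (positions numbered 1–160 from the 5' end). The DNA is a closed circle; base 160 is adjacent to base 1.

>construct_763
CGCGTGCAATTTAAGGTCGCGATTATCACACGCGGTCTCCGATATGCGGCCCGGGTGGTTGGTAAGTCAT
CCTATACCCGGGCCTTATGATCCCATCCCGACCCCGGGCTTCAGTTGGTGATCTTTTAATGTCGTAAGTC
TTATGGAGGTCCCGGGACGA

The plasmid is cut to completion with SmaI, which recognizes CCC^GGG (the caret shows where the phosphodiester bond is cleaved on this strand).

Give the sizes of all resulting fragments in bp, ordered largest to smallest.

SmaI sites (CCCGGG) start at positions 50, 77, 103, 151.
SmaI cuts after base 3 of each site, so after positions 52, 79, 105, 153.
Circular molecule, 4 cuts → 4 fragments:
  53–79 → 27 bp
  80–105 → 26 bp
  106–153 → 48 bp
  154–160 then 1–52 → 7 + 52 = 59 bp
Sorted largest to smallest: 59, 48, 27, 26 bp.

59, 48, 27, 26 bp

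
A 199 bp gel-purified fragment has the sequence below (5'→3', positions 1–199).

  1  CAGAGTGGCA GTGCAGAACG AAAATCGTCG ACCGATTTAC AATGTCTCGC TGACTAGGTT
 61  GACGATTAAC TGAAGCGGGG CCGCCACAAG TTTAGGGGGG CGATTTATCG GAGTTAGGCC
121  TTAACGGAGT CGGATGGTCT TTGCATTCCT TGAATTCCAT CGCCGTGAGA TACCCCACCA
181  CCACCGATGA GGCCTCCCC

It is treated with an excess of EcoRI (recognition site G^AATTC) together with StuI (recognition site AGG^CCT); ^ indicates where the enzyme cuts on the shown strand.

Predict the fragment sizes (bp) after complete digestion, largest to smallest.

118, 40, 34, 7 bp

The EcoRI site (GAATTC) starts at position 152.
EcoRI cuts after the first base of each site, so after position 152.
StuI sites (AGGCCT) start at positions 116, 190.
StuI cuts after base 3 of each site, so after positions 118, 192.
Combined cut positions: 118, 152, 192.
Linear molecule, 3 cuts → 4 fragments:
  1–118 → 118 bp
  119–152 → 34 bp
  153–192 → 40 bp
  193–199 → 7 bp
Sorted largest to smallest: 118, 40, 34, 7 bp.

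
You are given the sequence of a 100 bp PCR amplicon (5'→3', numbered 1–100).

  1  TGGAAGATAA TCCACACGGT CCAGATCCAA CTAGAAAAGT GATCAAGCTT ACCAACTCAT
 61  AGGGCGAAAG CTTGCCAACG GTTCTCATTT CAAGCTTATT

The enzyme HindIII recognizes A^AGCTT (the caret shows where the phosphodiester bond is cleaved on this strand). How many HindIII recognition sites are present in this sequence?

3

AAGCTT occurs starting at positions 45, 68, 92.
HindIII cuts at 3 sites.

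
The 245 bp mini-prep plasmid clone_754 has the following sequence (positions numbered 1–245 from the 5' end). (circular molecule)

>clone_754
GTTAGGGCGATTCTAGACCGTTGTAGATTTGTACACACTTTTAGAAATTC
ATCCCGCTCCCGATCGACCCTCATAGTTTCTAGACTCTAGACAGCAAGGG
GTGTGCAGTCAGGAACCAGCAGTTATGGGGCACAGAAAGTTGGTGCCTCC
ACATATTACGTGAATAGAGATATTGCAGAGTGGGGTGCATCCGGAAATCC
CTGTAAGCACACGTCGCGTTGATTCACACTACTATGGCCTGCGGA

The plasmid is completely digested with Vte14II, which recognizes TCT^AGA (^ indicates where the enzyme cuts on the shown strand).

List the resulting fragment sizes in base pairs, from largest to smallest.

Vte14II sites (TCTAGA) start at positions 12, 79, 86.
Vte14II cuts after base 3 of each site, so after positions 14, 81, 88.
Circular molecule, 3 cuts → 3 fragments:
  15–81 → 67 bp
  82–88 → 7 bp
  89–245 then 1–14 → 157 + 14 = 171 bp
Sorted largest to smallest: 171, 67, 7 bp.

171, 67, 7 bp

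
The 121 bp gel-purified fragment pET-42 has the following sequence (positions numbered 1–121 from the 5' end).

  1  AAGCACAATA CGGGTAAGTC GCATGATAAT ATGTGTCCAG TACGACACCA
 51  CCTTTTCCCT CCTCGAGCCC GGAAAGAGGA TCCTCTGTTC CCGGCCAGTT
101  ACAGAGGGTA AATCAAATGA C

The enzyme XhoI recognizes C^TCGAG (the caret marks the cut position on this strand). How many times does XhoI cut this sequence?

CTCGAG occurs starting at position 62.
XhoI cuts at 1 site.

1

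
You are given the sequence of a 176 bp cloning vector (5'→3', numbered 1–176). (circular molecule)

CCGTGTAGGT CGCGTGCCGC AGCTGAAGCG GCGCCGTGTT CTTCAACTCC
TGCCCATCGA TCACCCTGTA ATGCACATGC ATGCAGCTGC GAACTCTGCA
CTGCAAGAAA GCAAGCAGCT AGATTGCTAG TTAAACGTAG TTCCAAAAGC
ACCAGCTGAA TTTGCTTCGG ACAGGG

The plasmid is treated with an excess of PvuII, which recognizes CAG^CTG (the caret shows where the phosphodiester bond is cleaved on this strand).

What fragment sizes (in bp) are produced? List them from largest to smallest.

69, 64, 43 bp

PvuII sites (CAGCTG) start at positions 20, 84, 153.
PvuII cuts after base 3 of each site, so after positions 22, 86, 155.
Circular molecule, 3 cuts → 3 fragments:
  23–86 → 64 bp
  87–155 → 69 bp
  156–176 then 1–22 → 21 + 22 = 43 bp
Sorted largest to smallest: 69, 64, 43 bp.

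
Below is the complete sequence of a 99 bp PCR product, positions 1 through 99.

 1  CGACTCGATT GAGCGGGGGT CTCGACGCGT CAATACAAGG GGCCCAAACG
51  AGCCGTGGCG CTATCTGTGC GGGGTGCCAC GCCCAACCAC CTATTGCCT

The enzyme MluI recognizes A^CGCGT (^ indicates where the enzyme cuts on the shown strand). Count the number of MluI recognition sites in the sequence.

ACGCGT occurs starting at position 25.
MluI cuts at 1 site.

1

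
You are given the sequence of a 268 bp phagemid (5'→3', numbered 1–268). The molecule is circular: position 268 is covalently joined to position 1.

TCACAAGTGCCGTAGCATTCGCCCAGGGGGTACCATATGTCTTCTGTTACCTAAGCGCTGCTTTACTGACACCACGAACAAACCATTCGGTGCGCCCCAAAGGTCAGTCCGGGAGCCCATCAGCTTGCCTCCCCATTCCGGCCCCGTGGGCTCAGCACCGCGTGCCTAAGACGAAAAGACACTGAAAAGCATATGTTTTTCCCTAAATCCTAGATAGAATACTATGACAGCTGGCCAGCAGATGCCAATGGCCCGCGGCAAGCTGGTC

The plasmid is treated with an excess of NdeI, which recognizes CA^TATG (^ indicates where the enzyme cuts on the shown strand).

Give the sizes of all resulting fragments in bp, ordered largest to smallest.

156, 112 bp

NdeI sites (CATATG) start at positions 34, 190.
NdeI cuts after base 2 of each site, so after positions 35, 191.
Circular molecule, 2 cuts → 2 fragments:
  36–191 → 156 bp
  192–268 then 1–35 → 77 + 35 = 112 bp
Sorted largest to smallest: 156, 112 bp.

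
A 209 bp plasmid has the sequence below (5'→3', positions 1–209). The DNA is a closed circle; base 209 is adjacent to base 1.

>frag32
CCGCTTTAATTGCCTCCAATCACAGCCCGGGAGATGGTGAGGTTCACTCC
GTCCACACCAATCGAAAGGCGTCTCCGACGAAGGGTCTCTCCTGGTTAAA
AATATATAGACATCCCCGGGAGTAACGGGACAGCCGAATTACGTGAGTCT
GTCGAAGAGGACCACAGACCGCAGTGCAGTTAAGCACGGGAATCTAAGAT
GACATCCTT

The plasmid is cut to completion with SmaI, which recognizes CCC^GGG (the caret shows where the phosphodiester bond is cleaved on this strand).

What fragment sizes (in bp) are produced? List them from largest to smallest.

SmaI sites (CCCGGG) start at positions 26, 115.
SmaI cuts after base 3 of each site, so after positions 28, 117.
Circular molecule, 2 cuts → 2 fragments:
  29–117 → 89 bp
  118–209 then 1–28 → 92 + 28 = 120 bp
Sorted largest to smallest: 120, 89 bp.

120, 89 bp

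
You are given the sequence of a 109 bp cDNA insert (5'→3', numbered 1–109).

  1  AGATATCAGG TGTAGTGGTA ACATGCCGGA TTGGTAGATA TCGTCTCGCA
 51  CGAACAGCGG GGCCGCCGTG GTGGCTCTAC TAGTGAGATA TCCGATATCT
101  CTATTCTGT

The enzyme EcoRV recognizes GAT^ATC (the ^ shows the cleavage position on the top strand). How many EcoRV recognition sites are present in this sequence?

GATATC occurs starting at positions 2, 37, 87, 94.
EcoRV cuts at 4 sites.

4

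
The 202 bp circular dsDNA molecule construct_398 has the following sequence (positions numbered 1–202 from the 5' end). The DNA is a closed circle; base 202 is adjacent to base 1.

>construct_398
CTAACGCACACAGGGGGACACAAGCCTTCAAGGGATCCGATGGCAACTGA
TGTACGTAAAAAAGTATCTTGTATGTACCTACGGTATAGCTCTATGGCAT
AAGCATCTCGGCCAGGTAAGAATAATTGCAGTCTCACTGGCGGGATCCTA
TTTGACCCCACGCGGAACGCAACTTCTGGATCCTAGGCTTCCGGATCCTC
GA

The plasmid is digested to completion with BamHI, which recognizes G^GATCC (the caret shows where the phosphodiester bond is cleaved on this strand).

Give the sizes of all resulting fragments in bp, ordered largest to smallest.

BamHI sites (GGATCC) start at positions 33, 143, 178, 193.
BamHI cuts after the first base of each site, so after positions 33, 143, 178, 193.
Circular molecule, 4 cuts → 4 fragments:
  34–143 → 110 bp
  144–178 → 35 bp
  179–193 → 15 bp
  194–202 then 1–33 → 9 + 33 = 42 bp
Sorted largest to smallest: 110, 42, 35, 15 bp.

110, 42, 35, 15 bp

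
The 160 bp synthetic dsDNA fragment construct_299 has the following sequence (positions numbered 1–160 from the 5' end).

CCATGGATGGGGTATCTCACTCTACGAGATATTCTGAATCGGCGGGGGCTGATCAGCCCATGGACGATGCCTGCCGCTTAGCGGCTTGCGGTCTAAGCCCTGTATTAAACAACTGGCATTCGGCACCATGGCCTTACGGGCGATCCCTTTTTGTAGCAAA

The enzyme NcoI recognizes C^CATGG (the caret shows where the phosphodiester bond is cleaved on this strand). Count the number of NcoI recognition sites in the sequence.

CCATGG occurs starting at positions 1, 58, 126.
NcoI cuts at 3 sites.

3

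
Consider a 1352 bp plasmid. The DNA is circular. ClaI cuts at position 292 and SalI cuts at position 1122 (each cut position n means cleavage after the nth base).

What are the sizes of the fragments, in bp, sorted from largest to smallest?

Combined cut positions (sorted): 292, 1122.
Circular molecule, 2 cuts → 2 fragments:
  1122 − 292 = 830 bp
  wrap: 1352 − 1122 + 292 = 522 bp
Sorted largest to smallest: 830, 522 bp.

830, 522 bp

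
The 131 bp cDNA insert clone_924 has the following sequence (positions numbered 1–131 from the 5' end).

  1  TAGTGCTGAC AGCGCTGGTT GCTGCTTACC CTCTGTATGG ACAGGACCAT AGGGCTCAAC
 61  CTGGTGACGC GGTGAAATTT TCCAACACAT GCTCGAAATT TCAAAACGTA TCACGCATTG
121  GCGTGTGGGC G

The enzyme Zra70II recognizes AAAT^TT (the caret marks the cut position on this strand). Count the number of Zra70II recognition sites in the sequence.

2

AAATTT occurs starting at positions 75, 96.
Zra70II cuts at 2 sites.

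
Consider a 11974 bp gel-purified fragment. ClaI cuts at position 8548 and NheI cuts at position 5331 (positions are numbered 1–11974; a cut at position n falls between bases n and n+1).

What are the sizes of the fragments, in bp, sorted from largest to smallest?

5331, 3426, 3217 bp

Combined cut positions (sorted): 5331, 8548.
Linear molecule, 2 cuts → 3 fragments:
  5331 − 0 = 5331 bp
  8548 − 5331 = 3217 bp
  11974 − 8548 = 3426 bp
Sorted largest to smallest: 5331, 3426, 3217 bp.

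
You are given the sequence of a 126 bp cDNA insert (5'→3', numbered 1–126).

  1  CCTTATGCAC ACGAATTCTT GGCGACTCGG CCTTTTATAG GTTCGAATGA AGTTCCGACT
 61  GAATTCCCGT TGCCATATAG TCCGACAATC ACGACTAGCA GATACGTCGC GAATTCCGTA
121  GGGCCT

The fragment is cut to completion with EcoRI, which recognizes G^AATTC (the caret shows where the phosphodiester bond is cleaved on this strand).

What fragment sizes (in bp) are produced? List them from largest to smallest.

EcoRI sites (GAATTC) start at positions 13, 61, 111.
EcoRI cuts after the first base of each site, so after positions 13, 61, 111.
Linear molecule, 3 cuts → 4 fragments:
  1–13 → 13 bp
  14–61 → 48 bp
  62–111 → 50 bp
  112–126 → 15 bp
Sorted largest to smallest: 50, 48, 15, 13 bp.

50, 48, 15, 13 bp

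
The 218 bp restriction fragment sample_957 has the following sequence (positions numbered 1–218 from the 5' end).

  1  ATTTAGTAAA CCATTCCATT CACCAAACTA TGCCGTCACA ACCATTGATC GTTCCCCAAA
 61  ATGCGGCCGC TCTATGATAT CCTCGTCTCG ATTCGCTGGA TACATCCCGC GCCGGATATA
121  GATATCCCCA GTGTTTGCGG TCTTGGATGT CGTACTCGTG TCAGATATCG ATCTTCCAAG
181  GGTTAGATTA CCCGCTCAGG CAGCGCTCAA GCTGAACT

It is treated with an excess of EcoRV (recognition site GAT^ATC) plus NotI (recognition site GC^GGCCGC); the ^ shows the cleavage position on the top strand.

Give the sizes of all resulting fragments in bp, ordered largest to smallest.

EcoRV sites (GATATC) start at positions 76, 121, 164.
EcoRV cuts after base 3 of each site, so after positions 78, 123, 166.
The NotI site (GCGGCCGC) starts at position 63.
NotI cuts after base 2 of each site, so after position 64.
Combined cut positions: 64, 78, 123, 166.
Linear molecule, 4 cuts → 5 fragments:
  1–64 → 64 bp
  65–78 → 14 bp
  79–123 → 45 bp
  124–166 → 43 bp
  167–218 → 52 bp
Sorted largest to smallest: 64, 52, 45, 43, 14 bp.

64, 52, 45, 43, 14 bp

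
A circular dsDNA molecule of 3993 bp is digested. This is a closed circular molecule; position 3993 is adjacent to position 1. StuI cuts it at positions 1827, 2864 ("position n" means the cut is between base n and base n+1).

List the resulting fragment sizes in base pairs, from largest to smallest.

2956, 1037 bp

Circular molecule, 2 cuts → 2 fragments:
  2864 − 1827 = 1037 bp
  wrap: 3993 − 2864 + 1827 = 2956 bp
Sorted largest to smallest: 2956, 1037 bp.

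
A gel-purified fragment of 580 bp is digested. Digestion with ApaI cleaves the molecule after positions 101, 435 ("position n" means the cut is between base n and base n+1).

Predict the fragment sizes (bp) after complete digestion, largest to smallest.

Linear molecule, 2 cuts → 3 fragments:
  101 − 0 = 101 bp
  435 − 101 = 334 bp
  580 − 435 = 145 bp
Sorted largest to smallest: 334, 145, 101 bp.

334, 145, 101 bp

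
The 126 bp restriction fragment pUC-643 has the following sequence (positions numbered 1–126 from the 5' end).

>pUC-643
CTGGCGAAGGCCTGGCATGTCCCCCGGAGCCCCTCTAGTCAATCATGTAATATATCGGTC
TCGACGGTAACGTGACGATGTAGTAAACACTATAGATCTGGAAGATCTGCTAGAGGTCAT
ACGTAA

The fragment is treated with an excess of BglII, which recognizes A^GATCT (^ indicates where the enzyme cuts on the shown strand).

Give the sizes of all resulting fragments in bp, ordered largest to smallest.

94, 23, 9 bp

BglII sites (AGATCT) start at positions 94, 103.
BglII cuts after the first base of each site, so after positions 94, 103.
Linear molecule, 2 cuts → 3 fragments:
  1–94 → 94 bp
  95–103 → 9 bp
  104–126 → 23 bp
Sorted largest to smallest: 94, 23, 9 bp.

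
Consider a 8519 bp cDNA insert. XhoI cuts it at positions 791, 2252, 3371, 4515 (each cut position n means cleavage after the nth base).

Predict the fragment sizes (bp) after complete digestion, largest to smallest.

Linear molecule, 4 cuts → 5 fragments:
  791 − 0 = 791 bp
  2252 − 791 = 1461 bp
  3371 − 2252 = 1119 bp
  4515 − 3371 = 1144 bp
  8519 − 4515 = 4004 bp
Sorted largest to smallest: 4004, 1461, 1144, 1119, 791 bp.

4004, 1461, 1144, 1119, 791 bp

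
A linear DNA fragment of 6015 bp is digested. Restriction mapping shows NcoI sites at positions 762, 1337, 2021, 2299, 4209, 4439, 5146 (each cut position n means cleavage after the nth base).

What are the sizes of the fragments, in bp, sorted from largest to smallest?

Linear molecule, 7 cuts → 8 fragments:
  762 − 0 = 762 bp
  1337 − 762 = 575 bp
  2021 − 1337 = 684 bp
  2299 − 2021 = 278 bp
  4209 − 2299 = 1910 bp
  4439 − 4209 = 230 bp
  5146 − 4439 = 707 bp
  6015 − 5146 = 869 bp
Sorted largest to smallest: 1910, 869, 762, 707, 684, 575, 278, 230 bp.

1910, 869, 762, 707, 684, 575, 278, 230 bp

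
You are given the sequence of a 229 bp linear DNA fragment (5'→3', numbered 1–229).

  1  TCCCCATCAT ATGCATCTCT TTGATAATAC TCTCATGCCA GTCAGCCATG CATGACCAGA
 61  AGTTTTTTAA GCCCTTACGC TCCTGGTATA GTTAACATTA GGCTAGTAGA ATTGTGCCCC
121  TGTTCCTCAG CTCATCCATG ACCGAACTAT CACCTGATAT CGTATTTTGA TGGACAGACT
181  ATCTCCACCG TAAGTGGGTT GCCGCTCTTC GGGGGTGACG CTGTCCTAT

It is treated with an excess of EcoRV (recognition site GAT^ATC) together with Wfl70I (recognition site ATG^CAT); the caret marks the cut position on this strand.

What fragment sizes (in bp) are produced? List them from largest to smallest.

108, 71, 37, 13 bp

The EcoRV site (GATATC) starts at position 156.
EcoRV cuts after base 3 of each site, so after position 158.
Wfl70I sites (ATGCAT) start at positions 11, 48.
Wfl70I cuts after base 3 of each site, so after positions 13, 50.
Combined cut positions: 13, 50, 158.
Linear molecule, 3 cuts → 4 fragments:
  1–13 → 13 bp
  14–50 → 37 bp
  51–158 → 108 bp
  159–229 → 71 bp
Sorted largest to smallest: 108, 71, 37, 13 bp.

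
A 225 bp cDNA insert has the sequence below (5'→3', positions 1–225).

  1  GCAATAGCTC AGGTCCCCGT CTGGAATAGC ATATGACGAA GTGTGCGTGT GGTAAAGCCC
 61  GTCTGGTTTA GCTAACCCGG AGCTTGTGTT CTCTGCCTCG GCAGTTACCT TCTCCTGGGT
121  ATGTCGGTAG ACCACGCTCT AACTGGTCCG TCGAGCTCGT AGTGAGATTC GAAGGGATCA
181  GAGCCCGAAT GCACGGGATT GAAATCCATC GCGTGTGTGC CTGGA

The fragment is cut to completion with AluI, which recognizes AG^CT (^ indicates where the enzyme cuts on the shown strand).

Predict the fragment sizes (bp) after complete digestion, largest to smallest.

AluI sites (AGCT) start at positions 6, 70, 81, 154.
AluI cuts after base 2 of each site, so after positions 7, 71, 82, 155.
Linear molecule, 4 cuts → 5 fragments:
  1–7 → 7 bp
  8–71 → 64 bp
  72–82 → 11 bp
  83–155 → 73 bp
  156–225 → 70 bp
Sorted largest to smallest: 73, 70, 64, 11, 7 bp.

73, 70, 64, 11, 7 bp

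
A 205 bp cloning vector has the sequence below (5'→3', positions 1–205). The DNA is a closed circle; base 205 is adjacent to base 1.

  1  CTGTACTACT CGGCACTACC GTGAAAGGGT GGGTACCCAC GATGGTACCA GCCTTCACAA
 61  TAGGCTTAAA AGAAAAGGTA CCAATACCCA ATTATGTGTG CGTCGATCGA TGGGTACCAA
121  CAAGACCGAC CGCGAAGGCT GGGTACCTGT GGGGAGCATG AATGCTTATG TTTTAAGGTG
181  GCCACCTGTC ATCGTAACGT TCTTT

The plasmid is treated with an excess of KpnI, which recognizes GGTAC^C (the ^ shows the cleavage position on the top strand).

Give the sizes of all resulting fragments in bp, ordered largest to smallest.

KpnI sites (GGTACC) start at positions 32, 44, 77, 113, 142.
KpnI cuts after base 5 of each site (before the last base), so after positions 36, 48, 81, 117, 146.
Circular molecule, 5 cuts → 5 fragments:
  37–48 → 12 bp
  49–81 → 33 bp
  82–117 → 36 bp
  118–146 → 29 bp
  147–205 then 1–36 → 59 + 36 = 95 bp
Sorted largest to smallest: 95, 36, 33, 29, 12 bp.

95, 36, 33, 29, 12 bp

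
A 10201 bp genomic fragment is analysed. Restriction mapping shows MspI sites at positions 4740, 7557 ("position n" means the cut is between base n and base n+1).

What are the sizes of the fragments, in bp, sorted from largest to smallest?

Linear molecule, 2 cuts → 3 fragments:
  4740 − 0 = 4740 bp
  7557 − 4740 = 2817 bp
  10201 − 7557 = 2644 bp
Sorted largest to smallest: 4740, 2817, 2644 bp.

4740, 2817, 2644 bp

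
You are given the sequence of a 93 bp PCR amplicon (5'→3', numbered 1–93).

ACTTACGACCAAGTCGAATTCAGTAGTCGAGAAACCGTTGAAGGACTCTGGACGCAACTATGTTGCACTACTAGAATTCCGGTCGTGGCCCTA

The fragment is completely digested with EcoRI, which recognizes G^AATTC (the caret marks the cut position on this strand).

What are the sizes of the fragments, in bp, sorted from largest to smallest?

EcoRI sites (GAATTC) start at positions 16, 74.
EcoRI cuts after the first base of each site, so after positions 16, 74.
Linear molecule, 2 cuts → 3 fragments:
  1–16 → 16 bp
  17–74 → 58 bp
  75–93 → 19 bp
Sorted largest to smallest: 58, 19, 16 bp.

58, 19, 16 bp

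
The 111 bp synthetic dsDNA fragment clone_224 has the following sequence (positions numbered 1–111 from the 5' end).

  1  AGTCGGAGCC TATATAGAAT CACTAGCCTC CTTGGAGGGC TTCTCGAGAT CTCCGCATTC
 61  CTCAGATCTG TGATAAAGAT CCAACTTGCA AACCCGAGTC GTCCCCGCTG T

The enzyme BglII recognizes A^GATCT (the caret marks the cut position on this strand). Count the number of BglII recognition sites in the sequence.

AGATCT occurs starting at positions 47, 64.
BglII cuts at 2 sites.

2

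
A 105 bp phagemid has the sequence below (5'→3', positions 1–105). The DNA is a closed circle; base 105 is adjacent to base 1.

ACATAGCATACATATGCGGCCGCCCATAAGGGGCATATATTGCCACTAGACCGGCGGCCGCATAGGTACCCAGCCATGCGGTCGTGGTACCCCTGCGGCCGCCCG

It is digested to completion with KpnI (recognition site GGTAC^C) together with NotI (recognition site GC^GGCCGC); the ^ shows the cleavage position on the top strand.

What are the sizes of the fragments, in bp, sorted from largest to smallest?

38, 26, 21, 14, 6 bp

KpnI sites (GGTACC) start at positions 65, 86.
KpnI cuts after base 5 of each site (before the last base), so after positions 69, 90.
NotI sites (GCGGCCGC) start at positions 16, 54, 95.
NotI cuts after base 2 of each site, so after positions 17, 55, 96.
Combined cut positions: 17, 55, 69, 90, 96.
Circular molecule, 5 cuts → 5 fragments:
  18–55 → 38 bp
  56–69 → 14 bp
  70–90 → 21 bp
  91–96 → 6 bp
  97–105 then 1–17 → 9 + 17 = 26 bp
Sorted largest to smallest: 38, 26, 21, 14, 6 bp.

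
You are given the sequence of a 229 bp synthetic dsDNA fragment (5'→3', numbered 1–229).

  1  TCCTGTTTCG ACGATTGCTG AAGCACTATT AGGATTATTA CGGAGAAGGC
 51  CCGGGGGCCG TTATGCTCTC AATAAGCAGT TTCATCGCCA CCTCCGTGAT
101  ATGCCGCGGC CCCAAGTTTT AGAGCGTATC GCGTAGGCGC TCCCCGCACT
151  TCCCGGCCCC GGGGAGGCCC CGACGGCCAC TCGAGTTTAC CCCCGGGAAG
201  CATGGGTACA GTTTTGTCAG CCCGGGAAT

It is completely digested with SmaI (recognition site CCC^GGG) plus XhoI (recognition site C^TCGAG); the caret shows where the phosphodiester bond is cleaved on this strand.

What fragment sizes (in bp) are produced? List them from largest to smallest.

108, 52, 29, 20, 14, 6 bp

SmaI sites (CCCGGG) start at positions 50, 158, 192, 221.
SmaI cuts after base 3 of each site, so after positions 52, 160, 194, 223.
The XhoI site (CTCGAG) starts at position 180.
XhoI cuts after the first base of each site, so after position 180.
Combined cut positions: 52, 160, 180, 194, 223.
Linear molecule, 5 cuts → 6 fragments:
  1–52 → 52 bp
  53–160 → 108 bp
  161–180 → 20 bp
  181–194 → 14 bp
  195–223 → 29 bp
  224–229 → 6 bp
Sorted largest to smallest: 108, 52, 29, 20, 14, 6 bp.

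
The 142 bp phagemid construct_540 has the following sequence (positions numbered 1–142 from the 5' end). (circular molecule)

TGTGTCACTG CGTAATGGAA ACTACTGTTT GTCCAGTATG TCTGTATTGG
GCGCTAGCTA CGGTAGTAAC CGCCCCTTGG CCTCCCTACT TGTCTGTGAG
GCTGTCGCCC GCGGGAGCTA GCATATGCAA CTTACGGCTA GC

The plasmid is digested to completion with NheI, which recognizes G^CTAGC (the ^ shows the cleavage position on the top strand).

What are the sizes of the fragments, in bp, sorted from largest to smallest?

NheI sites (GCTAGC) start at positions 53, 117, 137.
NheI cuts after the first base of each site, so after positions 53, 117, 137.
Circular molecule, 3 cuts → 3 fragments:
  54–117 → 64 bp
  118–137 → 20 bp
  138–142 then 1–53 → 5 + 53 = 58 bp
Sorted largest to smallest: 64, 58, 20 bp.

64, 58, 20 bp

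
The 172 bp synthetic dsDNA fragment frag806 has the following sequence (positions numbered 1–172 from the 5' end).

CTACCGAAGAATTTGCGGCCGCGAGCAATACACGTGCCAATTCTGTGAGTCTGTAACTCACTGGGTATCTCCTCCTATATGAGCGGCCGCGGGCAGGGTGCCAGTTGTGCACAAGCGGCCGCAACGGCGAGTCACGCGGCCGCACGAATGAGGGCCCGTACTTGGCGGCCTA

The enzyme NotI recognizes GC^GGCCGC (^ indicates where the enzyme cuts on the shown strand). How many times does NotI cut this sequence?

GCGGCCGC occurs starting at positions 15, 83, 115, 136.
NotI cuts at 4 sites.

4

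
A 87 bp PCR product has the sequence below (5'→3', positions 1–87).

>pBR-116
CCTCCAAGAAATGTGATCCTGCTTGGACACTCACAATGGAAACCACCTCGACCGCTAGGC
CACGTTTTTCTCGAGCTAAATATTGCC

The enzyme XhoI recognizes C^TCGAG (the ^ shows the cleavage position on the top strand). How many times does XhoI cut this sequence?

CTCGAG occurs starting at position 70.
XhoI cuts at 1 site.

1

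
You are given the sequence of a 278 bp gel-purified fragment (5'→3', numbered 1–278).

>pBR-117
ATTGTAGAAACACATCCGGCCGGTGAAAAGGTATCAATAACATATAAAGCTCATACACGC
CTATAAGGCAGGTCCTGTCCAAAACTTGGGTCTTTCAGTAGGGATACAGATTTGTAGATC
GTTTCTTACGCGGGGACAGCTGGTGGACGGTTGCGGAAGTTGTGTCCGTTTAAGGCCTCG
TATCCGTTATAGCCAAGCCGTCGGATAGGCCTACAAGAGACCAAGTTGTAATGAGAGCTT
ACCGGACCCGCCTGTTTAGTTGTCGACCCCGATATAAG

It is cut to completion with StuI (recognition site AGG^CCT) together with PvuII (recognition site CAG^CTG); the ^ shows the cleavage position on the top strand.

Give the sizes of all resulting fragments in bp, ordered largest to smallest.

139, 69, 36, 34 bp

StuI sites (AGGCCT) start at positions 173, 207.
StuI cuts after base 3 of each site, so after positions 175, 209.
The PvuII site (CAGCTG) starts at position 137.
PvuII cuts after base 3 of each site, so after position 139.
Combined cut positions: 139, 175, 209.
Linear molecule, 3 cuts → 4 fragments:
  1–139 → 139 bp
  140–175 → 36 bp
  176–209 → 34 bp
  210–278 → 69 bp
Sorted largest to smallest: 139, 69, 36, 34 bp.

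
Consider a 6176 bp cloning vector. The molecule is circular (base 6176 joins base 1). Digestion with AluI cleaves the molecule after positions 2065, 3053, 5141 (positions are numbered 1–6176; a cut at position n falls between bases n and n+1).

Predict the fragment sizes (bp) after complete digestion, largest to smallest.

3100, 2088, 988 bp

Circular molecule, 3 cuts → 3 fragments:
  3053 − 2065 = 988 bp
  5141 − 3053 = 2088 bp
  wrap: 6176 − 5141 + 2065 = 3100 bp
Sorted largest to smallest: 3100, 2088, 988 bp.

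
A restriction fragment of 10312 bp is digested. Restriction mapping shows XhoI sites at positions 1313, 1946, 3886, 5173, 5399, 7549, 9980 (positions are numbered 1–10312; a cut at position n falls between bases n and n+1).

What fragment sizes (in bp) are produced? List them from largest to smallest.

Linear molecule, 7 cuts → 8 fragments:
  1313 − 0 = 1313 bp
  1946 − 1313 = 633 bp
  3886 − 1946 = 1940 bp
  5173 − 3886 = 1287 bp
  5399 − 5173 = 226 bp
  7549 − 5399 = 2150 bp
  9980 − 7549 = 2431 bp
  10312 − 9980 = 332 bp
Sorted largest to smallest: 2431, 2150, 1940, 1313, 1287, 633, 332, 226 bp.

2431, 2150, 1940, 1313, 1287, 633, 332, 226 bp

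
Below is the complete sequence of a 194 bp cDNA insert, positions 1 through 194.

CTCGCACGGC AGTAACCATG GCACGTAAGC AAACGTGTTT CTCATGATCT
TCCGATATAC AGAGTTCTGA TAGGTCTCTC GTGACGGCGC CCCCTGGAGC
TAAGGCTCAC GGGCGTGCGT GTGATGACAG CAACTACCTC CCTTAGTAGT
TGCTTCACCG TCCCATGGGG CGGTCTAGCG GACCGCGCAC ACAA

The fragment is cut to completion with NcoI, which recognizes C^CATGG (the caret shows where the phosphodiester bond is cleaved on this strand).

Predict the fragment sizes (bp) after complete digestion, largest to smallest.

NcoI sites (CCATGG) start at positions 16, 163.
NcoI cuts after the first base of each site, so after positions 16, 163.
Linear molecule, 2 cuts → 3 fragments:
  1–16 → 16 bp
  17–163 → 147 bp
  164–194 → 31 bp
Sorted largest to smallest: 147, 31, 16 bp.

147, 31, 16 bp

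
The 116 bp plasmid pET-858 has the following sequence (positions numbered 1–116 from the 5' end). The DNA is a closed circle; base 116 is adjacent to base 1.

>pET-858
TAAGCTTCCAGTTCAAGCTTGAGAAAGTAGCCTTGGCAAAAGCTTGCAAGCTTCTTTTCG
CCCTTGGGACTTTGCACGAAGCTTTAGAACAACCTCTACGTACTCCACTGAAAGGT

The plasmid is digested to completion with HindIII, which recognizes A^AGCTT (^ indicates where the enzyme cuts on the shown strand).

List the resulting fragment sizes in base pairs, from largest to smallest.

HindIII sites (AAGCTT) start at positions 2, 15, 40, 48, 79.
HindIII cuts after the first base of each site, so after positions 2, 15, 40, 48, 79.
Circular molecule, 5 cuts → 5 fragments:
  3–15 → 13 bp
  16–40 → 25 bp
  41–48 → 8 bp
  49–79 → 31 bp
  80–116 then 1–2 → 37 + 2 = 39 bp
Sorted largest to smallest: 39, 31, 25, 13, 8 bp.

39, 31, 25, 13, 8 bp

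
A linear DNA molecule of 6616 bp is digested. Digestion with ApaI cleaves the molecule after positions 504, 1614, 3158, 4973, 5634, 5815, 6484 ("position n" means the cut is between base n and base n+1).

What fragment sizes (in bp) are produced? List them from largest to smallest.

1815, 1544, 1110, 669, 661, 504, 181, 132 bp

Linear molecule, 7 cuts → 8 fragments:
  504 − 0 = 504 bp
  1614 − 504 = 1110 bp
  3158 − 1614 = 1544 bp
  4973 − 3158 = 1815 bp
  5634 − 4973 = 661 bp
  5815 − 5634 = 181 bp
  6484 − 5815 = 669 bp
  6616 − 6484 = 132 bp
Sorted largest to smallest: 1815, 1544, 1110, 669, 661, 504, 181, 132 bp.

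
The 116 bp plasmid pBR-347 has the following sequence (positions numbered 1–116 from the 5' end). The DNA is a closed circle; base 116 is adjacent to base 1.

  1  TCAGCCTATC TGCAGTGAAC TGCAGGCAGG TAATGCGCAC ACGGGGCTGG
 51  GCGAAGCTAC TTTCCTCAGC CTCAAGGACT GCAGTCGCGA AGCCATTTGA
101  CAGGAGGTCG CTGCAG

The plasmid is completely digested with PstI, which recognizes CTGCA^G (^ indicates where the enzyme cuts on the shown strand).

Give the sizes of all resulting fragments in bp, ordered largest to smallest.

PstI sites (CTGCAG) start at positions 10, 20, 79, 111.
PstI cuts after base 5 of each site (before the last base), so after positions 14, 24, 83, 115.
Circular molecule, 4 cuts → 4 fragments:
  15–24 → 10 bp
  25–83 → 59 bp
  84–115 → 32 bp
  116–116 then 1–14 → 1 + 14 = 15 bp
Sorted largest to smallest: 59, 32, 15, 10 bp.

59, 32, 15, 10 bp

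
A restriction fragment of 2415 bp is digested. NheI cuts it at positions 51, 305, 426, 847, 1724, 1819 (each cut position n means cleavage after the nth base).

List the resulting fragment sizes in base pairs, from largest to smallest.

877, 596, 421, 254, 121, 95, 51 bp

Linear molecule, 6 cuts → 7 fragments:
  51 − 0 = 51 bp
  305 − 51 = 254 bp
  426 − 305 = 121 bp
  847 − 426 = 421 bp
  1724 − 847 = 877 bp
  1819 − 1724 = 95 bp
  2415 − 1819 = 596 bp
Sorted largest to smallest: 877, 596, 421, 254, 121, 95, 51 bp.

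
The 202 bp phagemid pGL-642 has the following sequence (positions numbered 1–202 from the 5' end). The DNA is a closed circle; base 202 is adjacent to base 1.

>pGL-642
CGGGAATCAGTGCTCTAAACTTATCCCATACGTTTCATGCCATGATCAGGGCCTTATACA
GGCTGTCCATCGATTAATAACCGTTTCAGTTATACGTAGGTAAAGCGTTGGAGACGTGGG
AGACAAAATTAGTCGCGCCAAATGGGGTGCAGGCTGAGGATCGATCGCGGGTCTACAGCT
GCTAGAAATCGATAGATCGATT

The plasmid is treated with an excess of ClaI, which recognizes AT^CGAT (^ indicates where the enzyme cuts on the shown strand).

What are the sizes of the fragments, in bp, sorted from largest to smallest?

91, 75, 28, 8 bp

ClaI sites (ATCGAT) start at positions 69, 160, 188, 196.
ClaI cuts after base 2 of each site, so after positions 70, 161, 189, 197.
Circular molecule, 4 cuts → 4 fragments:
  71–161 → 91 bp
  162–189 → 28 bp
  190–197 → 8 bp
  198–202 then 1–70 → 5 + 70 = 75 bp
Sorted largest to smallest: 91, 75, 28, 8 bp.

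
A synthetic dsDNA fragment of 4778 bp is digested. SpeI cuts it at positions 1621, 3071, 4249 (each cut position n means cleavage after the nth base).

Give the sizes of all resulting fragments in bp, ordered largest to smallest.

Linear molecule, 3 cuts → 4 fragments:
  1621 − 0 = 1621 bp
  3071 − 1621 = 1450 bp
  4249 − 3071 = 1178 bp
  4778 − 4249 = 529 bp
Sorted largest to smallest: 1621, 1450, 1178, 529 bp.

1621, 1450, 1178, 529 bp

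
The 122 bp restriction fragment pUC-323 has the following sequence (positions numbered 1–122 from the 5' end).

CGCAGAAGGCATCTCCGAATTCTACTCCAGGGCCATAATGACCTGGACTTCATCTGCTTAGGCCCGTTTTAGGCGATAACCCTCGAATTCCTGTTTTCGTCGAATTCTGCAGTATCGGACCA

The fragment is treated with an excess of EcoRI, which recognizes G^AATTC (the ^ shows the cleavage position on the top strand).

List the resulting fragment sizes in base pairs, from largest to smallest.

EcoRI sites (GAATTC) start at positions 17, 85, 102.
EcoRI cuts after the first base of each site, so after positions 17, 85, 102.
Linear molecule, 3 cuts → 4 fragments:
  1–17 → 17 bp
  18–85 → 68 bp
  86–102 → 17 bp
  103–122 → 20 bp
Sorted largest to smallest: 68, 20, 17, 17 bp.

68, 20, 17, 17 bp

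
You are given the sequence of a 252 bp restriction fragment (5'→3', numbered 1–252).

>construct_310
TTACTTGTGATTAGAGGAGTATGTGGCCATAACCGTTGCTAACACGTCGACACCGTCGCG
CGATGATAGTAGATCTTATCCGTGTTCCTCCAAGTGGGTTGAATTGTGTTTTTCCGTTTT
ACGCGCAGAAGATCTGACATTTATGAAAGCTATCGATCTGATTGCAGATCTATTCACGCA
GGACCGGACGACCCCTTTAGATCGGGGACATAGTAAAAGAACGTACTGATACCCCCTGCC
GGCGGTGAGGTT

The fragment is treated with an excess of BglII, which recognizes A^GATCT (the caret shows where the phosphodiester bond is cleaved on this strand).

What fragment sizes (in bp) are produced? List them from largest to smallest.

86, 71, 59, 36 bp

BglII sites (AGATCT) start at positions 71, 130, 166.
BglII cuts after the first base of each site, so after positions 71, 130, 166.
Linear molecule, 3 cuts → 4 fragments:
  1–71 → 71 bp
  72–130 → 59 bp
  131–166 → 36 bp
  167–252 → 86 bp
Sorted largest to smallest: 86, 71, 59, 36 bp.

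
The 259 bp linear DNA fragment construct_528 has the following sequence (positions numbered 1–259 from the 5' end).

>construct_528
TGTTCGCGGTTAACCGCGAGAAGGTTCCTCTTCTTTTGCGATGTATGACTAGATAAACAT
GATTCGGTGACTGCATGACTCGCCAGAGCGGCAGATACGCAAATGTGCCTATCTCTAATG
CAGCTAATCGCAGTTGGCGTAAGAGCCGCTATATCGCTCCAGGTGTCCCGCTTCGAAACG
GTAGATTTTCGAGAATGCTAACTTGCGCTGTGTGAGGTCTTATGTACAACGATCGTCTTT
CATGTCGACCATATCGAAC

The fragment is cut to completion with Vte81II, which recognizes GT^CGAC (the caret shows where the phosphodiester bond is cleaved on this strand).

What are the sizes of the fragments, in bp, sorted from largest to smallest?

The Vte81II site (GTCGAC) starts at position 244.
Vte81II cuts after base 2 of each site, so after position 245.
Linear molecule, 1 cut → 2 fragments:
  1–245 → 245 bp
  246–259 → 14 bp
Sorted largest to smallest: 245, 14 bp.

245, 14 bp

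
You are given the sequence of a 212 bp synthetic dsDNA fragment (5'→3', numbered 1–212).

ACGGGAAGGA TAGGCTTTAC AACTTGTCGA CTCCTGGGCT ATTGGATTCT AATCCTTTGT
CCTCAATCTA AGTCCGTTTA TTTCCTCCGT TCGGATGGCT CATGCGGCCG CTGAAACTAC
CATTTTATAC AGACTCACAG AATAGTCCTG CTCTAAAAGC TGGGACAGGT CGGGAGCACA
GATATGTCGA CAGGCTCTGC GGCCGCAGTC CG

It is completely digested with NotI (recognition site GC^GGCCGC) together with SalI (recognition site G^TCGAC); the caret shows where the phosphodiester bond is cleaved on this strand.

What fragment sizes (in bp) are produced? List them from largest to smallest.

NotI sites (GCGGCCGC) start at positions 104, 199.
NotI cuts after base 2 of each site, so after positions 105, 200.
SalI sites (GTCGAC) start at positions 26, 186.
SalI cuts after the first base of each site, so after positions 26, 186.
Combined cut positions: 26, 105, 186, 200.
Linear molecule, 4 cuts → 5 fragments:
  1–26 → 26 bp
  27–105 → 79 bp
  106–186 → 81 bp
  187–200 → 14 bp
  201–212 → 12 bp
Sorted largest to smallest: 81, 79, 26, 14, 12 bp.

81, 79, 26, 14, 12 bp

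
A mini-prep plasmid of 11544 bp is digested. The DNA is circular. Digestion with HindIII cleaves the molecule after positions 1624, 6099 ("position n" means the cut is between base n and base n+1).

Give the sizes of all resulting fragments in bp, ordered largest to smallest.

7069, 4475 bp

Circular molecule, 2 cuts → 2 fragments:
  6099 − 1624 = 4475 bp
  wrap: 11544 − 6099 + 1624 = 7069 bp
Sorted largest to smallest: 7069, 4475 bp.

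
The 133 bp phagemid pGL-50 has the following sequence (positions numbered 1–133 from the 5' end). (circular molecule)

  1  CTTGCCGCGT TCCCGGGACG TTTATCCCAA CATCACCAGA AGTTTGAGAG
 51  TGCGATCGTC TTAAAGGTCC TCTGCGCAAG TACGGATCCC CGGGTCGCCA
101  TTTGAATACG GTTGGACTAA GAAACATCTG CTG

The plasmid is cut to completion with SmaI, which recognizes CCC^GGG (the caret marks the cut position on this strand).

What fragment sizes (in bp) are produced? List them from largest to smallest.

SmaI sites (CCCGGG) start at positions 12, 89.
SmaI cuts after base 3 of each site, so after positions 14, 91.
Circular molecule, 2 cuts → 2 fragments:
  15–91 → 77 bp
  92–133 then 1–14 → 42 + 14 = 56 bp
Sorted largest to smallest: 77, 56 bp.

77, 56 bp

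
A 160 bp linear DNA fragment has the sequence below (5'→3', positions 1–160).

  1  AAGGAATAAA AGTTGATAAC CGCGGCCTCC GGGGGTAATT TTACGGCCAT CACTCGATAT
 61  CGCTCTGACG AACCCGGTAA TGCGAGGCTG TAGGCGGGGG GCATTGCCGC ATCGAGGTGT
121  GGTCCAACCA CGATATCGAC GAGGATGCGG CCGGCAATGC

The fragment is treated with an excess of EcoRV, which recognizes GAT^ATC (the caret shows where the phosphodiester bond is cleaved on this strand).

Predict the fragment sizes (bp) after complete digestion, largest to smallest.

EcoRV sites (GATATC) start at positions 56, 132.
EcoRV cuts after base 3 of each site, so after positions 58, 134.
Linear molecule, 2 cuts → 3 fragments:
  1–58 → 58 bp
  59–134 → 76 bp
  135–160 → 26 bp
Sorted largest to smallest: 76, 58, 26 bp.

76, 58, 26 bp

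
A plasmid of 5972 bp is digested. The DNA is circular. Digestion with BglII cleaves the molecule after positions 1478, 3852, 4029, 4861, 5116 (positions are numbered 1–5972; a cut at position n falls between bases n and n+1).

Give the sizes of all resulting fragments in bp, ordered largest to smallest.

Circular molecule, 5 cuts → 5 fragments:
  3852 − 1478 = 2374 bp
  4029 − 3852 = 177 bp
  4861 − 4029 = 832 bp
  5116 − 4861 = 255 bp
  wrap: 5972 − 5116 + 1478 = 2334 bp
Sorted largest to smallest: 2374, 2334, 832, 255, 177 bp.

2374, 2334, 832, 255, 177 bp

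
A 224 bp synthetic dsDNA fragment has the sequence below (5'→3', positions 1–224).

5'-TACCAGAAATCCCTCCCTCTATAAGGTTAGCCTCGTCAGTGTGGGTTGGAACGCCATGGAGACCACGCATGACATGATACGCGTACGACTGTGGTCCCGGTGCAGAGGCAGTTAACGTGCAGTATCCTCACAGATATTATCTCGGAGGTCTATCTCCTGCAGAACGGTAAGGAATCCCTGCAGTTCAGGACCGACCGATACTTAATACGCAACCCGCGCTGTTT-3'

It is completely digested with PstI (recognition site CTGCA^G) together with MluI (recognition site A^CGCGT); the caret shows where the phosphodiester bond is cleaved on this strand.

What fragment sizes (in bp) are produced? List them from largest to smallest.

82, 79, 42, 21 bp

PstI sites (CTGCAG) start at positions 157, 178.
PstI cuts after base 5 of each site (before the last base), so after positions 161, 182.
The MluI site (ACGCGT) starts at position 79.
MluI cuts after the first base of each site, so after position 79.
Combined cut positions: 79, 161, 182.
Linear molecule, 3 cuts → 4 fragments:
  1–79 → 79 bp
  80–161 → 82 bp
  162–182 → 21 bp
  183–224 → 42 bp
Sorted largest to smallest: 82, 79, 42, 21 bp.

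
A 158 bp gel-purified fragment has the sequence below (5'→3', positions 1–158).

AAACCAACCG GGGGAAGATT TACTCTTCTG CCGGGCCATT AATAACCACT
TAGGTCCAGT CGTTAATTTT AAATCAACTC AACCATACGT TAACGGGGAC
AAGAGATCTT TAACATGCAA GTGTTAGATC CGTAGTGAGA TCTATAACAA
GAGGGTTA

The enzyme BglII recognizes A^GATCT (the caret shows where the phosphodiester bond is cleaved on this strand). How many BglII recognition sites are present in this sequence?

2

AGATCT occurs starting at positions 104, 138.
BglII cuts at 2 sites.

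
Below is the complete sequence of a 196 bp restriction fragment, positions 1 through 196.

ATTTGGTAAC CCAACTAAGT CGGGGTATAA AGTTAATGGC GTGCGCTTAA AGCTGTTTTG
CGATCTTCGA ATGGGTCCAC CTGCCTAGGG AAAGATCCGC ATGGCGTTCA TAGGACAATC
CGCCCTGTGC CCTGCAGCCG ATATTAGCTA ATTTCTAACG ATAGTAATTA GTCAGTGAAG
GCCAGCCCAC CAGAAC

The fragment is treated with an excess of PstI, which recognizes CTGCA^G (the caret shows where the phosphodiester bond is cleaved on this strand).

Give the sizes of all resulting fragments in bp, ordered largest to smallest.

The PstI site (CTGCAG) starts at position 132.
PstI cuts after base 5 of each site (before the last base), so after position 136.
Linear molecule, 1 cut → 2 fragments:
  1–136 → 136 bp
  137–196 → 60 bp
Sorted largest to smallest: 136, 60 bp.

136, 60 bp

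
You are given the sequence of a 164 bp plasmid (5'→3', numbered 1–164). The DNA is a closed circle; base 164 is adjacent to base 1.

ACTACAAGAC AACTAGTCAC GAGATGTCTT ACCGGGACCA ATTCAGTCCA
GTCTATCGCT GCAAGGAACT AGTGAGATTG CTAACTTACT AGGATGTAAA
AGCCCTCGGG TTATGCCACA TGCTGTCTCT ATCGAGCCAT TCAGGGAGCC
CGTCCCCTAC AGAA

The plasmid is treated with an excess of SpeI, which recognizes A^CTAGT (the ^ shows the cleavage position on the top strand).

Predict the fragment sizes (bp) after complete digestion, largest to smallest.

108, 56 bp

SpeI sites (ACTAGT) start at positions 12, 68.
SpeI cuts after the first base of each site, so after positions 12, 68.
Circular molecule, 2 cuts → 2 fragments:
  13–68 → 56 bp
  69–164 then 1–12 → 96 + 12 = 108 bp
Sorted largest to smallest: 108, 56 bp.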